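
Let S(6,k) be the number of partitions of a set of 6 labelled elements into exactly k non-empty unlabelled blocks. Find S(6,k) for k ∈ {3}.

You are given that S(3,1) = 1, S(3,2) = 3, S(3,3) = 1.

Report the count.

[4] T[4,1]:1*1+0=1 · T[4,2]:2*3+1=7 · T[4,3]:3*1+3=6
[5] T[5,2]:2*7+1=15 · T[5,3]:3*6+7=25
[6] T[6,3]:3*25+15=90
Read S(6,3) = 90.

90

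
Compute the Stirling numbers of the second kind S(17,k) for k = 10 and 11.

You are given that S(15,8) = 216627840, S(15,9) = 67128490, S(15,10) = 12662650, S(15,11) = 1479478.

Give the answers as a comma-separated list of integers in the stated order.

2758334150, 512060978

[16] T[16,9]:9*67128490+216627840=820784250 · T[16,10]:10*12662650+67128490=193754990 · T[16,11]:11*1479478+12662650=28936908
[17] T[17,10]:10*193754990+820784250=2758334150 · T[17,11]:11*28936908+193754990=512060978
Read S(17,10) = 2758334150, S(17,11) = 512060978.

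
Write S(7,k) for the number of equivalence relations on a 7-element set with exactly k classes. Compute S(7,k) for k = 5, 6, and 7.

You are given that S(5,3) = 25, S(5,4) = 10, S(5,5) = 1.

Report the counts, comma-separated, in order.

140, 21, 1

i=6: T(6,4)=25+4·10=65 | T(6,5)=10+5·1=15 | T(6,6)=1+6·0=1
i=7: T(7,5)=65+5·15=140 | T(7,6)=15+6·1=21 | T(7,7)=1+7·0=1
Read S(7,5) = 140, S(7,6) = 21, S(7,7) = 1.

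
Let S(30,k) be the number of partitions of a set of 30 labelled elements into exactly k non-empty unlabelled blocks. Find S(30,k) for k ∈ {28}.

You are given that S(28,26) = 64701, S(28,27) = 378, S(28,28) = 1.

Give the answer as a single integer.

86275

[29] T[29,27]:27*378+64701=74907 · T[29,28]:28*1+378=406
[30] T[30,28]:28*406+74907=86275
Read S(30,28) = 86275.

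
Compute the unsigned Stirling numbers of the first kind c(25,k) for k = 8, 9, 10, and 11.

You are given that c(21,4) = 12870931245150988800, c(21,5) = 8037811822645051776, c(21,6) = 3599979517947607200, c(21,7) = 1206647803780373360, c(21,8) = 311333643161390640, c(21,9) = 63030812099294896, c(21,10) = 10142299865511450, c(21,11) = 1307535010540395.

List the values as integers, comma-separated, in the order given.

r22: T_22,5=21×8037811822645051776+12870931245150988800=181664979520697076096; T_22,6=21×3599979517947607200+8037811822645051776=83637381699544802976; T_22,7=21×1206647803780373360+3599979517947607200=28939583397335447760; T_22,8=21×311333643161390640+1206647803780373360=7744654310169576800; T_22,9=21×63030812099294896+311333643161390640=1634980697246583456; T_22,10=21×10142299865511450+63030812099294896=276019109275035346; T_22,11=21×1307535010540395+10142299865511450=37600535086859745
r23: T_23,6=22×83637381699544802976+181664979520697076096=2021687376910682741568; T_23,7=22×28939583397335447760+83637381699544802976=720308216440924653696; T_23,8=22×7744654310169576800+28939583397335447760=199321978221066137360; T_23,9=22×1634980697246583456+7744654310169576800=43714229649594412832; T_23,10=22×276019109275035346+1634980697246583456=7707401101297361068; T_23,11=22×37600535086859745+276019109275035346=1103230881185949736
r24: T_24,7=23×720308216440924653696+2021687376910682741568=18588776355051949776576; T_24,8=23×199321978221066137360+720308216440924653696=5304713715525445812976; T_24,9=23×43714229649594412832+199321978221066137360=1204749260161737632496; T_24,10=23×7707401101297361068+43714229649594412832=220984454979433717396; T_24,11=23×1103230881185949736+7707401101297361068=33081711368574204996
r25: T_25,8=24×5304713715525445812976+18588776355051949776576=145901905527662649288000; T_25,9=24×1204749260161737632496+5304713715525445812976=34218695959407148992880; T_25,10=24×220984454979433717396+1204749260161737632496=6508376179668146850000; T_25,11=24×33081711368574204996+220984454979433717396=1014945527825214637300
Read c(25,8) = 145901905527662649288000, c(25,9) = 34218695959407148992880, c(25,10) = 6508376179668146850000, c(25,11) = 1014945527825214637300.

145901905527662649288000, 34218695959407148992880, 6508376179668146850000, 1014945527825214637300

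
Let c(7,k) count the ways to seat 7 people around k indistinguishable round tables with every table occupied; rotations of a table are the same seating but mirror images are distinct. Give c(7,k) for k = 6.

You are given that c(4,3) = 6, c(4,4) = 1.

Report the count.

r5: T_5,4=4×1+6=10; T_5,5=4×0+1=1
r6: T_6,5=5×1+10=15; T_6,6=5×0+1=1
r7: T_7,6=6×1+15=21
Read c(7,6) = 21.

21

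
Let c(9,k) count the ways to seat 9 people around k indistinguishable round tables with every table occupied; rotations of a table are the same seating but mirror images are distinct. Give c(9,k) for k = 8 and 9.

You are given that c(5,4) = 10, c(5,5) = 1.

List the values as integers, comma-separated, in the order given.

36, 1

@6  (6,5):1·5+10→15, (6,6):0·5+1→1
@7  (7,6):1·6+15→21, (7,7):0·6+1→1
@8  (8,7):1·7+21→28, (8,8):0·7+1→1
@9  (9,8):1·8+28→36, (9,9):0·8+1→1
Read c(9,8) = 36, c(9,9) = 1.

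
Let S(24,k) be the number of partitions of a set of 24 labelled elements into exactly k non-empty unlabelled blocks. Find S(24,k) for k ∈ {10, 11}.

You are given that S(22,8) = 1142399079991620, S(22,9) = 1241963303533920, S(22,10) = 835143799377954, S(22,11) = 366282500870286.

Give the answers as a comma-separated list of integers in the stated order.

row 23: T[23][9]=9·1241963303533920+1142399079991620=12320068811796900  T[23][10]=10·835143799377954+1241963303533920=9593401297313460  T[23][11]=11·366282500870286+835143799377954=4864251308951100
row 24: T[24][10]=10·9593401297313460+12320068811796900=108254081784931500  T[24][11]=11·4864251308951100+9593401297313460=63100165695775560
Read S(24,10) = 108254081784931500, S(24,11) = 63100165695775560.

108254081784931500, 63100165695775560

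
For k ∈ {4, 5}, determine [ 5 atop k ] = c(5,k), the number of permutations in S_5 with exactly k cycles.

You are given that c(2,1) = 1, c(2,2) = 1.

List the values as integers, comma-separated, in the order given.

i=3: T(3,2)=1+2·1=3 | T(3,3)=1+2·0=1
i=4: T(4,3)=3+3·1=6 | T(4,4)=1+3·0=1
i=5: T(5,4)=6+4·1=10 | T(5,5)=1+4·0=1
Read c(5,4) = 10, c(5,5) = 1.

10, 1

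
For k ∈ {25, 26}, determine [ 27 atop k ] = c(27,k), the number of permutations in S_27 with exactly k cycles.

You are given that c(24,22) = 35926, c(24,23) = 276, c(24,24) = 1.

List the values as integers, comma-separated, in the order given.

58500, 351

@25  (25,23):276·24+35926→42550, (25,24):1·24+276→300, (25,25):0·24+1→1
@26  (26,24):300·25+42550→50050, (26,25):1·25+300→325, (26,26):0·25+1→1
@27  (27,25):325·26+50050→58500, (27,26):1·26+325→351
Read c(27,25) = 58500, c(27,26) = 351.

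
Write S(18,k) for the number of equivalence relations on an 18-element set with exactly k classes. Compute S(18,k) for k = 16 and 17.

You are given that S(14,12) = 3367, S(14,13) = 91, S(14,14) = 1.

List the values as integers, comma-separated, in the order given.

9996, 153

r15: T_15,13=13×91+3367=4550; T_15,14=14×1+91=105; T_15,15=15×0+1=1
r16: T_16,14=14×105+4550=6020; T_16,15=15×1+105=120; T_16,16=16×0+1=1
r17: T_17,15=15×120+6020=7820; T_17,16=16×1+120=136; T_17,17=17×0+1=1
r18: T_18,16=16×136+7820=9996; T_18,17=17×1+136=153
Read S(18,16) = 9996, S(18,17) = 153.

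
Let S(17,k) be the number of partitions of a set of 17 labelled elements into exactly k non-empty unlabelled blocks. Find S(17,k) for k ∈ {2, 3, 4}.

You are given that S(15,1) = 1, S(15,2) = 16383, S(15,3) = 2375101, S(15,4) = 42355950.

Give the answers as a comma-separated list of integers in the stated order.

65535, 21457825, 694337290

i=16: T(16,1)=0+1·1=1 | T(16,2)=1+2·16383=32767 | T(16,3)=16383+3·2375101=7141686 | T(16,4)=2375101+4·42355950=171798901
i=17: T(17,2)=1+2·32767=65535 | T(17,3)=32767+3·7141686=21457825 | T(17,4)=7141686+4·171798901=694337290
Read S(17,2) = 65535, S(17,3) = 21457825, S(17,4) = 694337290.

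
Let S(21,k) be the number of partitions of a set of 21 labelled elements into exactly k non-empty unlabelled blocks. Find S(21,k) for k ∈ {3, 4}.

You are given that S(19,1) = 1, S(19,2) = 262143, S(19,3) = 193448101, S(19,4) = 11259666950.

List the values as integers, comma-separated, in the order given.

[20] T[20,2]:2*262143+1=524287 · T[20,3]:3*193448101+262143=580606446 · T[20,4]:4*11259666950+193448101=45232115901
[21] T[21,3]:3*580606446+524287=1742343625 · T[21,4]:4*45232115901+580606446=181509070050
Read S(21,3) = 1742343625, S(21,4) = 181509070050.

1742343625, 181509070050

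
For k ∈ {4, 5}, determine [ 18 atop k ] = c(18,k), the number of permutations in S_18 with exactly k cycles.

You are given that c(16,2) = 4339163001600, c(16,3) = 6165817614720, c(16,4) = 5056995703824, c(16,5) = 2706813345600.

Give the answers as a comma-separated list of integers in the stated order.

1583313975727488, 909299905844112

[17] T[17,3]:16*6165817614720+4339163001600=102992244837120 · T[17,4]:16*5056995703824+6165817614720=87077748875904 · T[17,5]:16*2706813345600+5056995703824=48366009233424
[18] T[18,4]:17*87077748875904+102992244837120=1583313975727488 · T[18,5]:17*48366009233424+87077748875904=909299905844112
Read c(18,4) = 1583313975727488, c(18,5) = 909299905844112.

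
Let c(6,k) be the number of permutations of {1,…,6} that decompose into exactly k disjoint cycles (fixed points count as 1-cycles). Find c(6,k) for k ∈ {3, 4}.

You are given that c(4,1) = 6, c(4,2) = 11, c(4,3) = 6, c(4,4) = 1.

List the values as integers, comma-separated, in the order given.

225, 85

i=5: T(5,2)=6+4·11=50 | T(5,3)=11+4·6=35 | T(5,4)=6+4·1=10
i=6: T(6,3)=50+5·35=225 | T(6,4)=35+5·10=85
Read c(6,3) = 225, c(6,4) = 85.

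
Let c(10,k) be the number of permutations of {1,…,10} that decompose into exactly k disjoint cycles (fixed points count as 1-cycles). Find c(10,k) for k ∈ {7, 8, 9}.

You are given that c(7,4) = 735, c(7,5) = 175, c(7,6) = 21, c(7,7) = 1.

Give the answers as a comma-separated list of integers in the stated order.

9450, 870, 45

[8] T[8,5]:7*175+735=1960 · T[8,6]:7*21+175=322 · T[8,7]:7*1+21=28 · T[8,8]:7*0+1=1
[9] T[9,6]:8*322+1960=4536 · T[9,7]:8*28+322=546 · T[9,8]:8*1+28=36 · T[9,9]:8*0+1=1
[10] T[10,7]:9*546+4536=9450 · T[10,8]:9*36+546=870 · T[10,9]:9*1+36=45
Read c(10,7) = 9450, c(10,8) = 870, c(10,9) = 45.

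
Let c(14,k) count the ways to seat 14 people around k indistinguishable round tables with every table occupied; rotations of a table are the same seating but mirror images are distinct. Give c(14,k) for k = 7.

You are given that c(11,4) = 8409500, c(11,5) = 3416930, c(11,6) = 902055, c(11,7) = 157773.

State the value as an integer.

[12] T[12,5]:11*3416930+8409500=45995730 · T[12,6]:11*902055+3416930=13339535 · T[12,7]:11*157773+902055=2637558
[13] T[13,6]:12*13339535+45995730=206070150 · T[13,7]:12*2637558+13339535=44990231
[14] T[14,7]:13*44990231+206070150=790943153
Read c(14,7) = 790943153.

790943153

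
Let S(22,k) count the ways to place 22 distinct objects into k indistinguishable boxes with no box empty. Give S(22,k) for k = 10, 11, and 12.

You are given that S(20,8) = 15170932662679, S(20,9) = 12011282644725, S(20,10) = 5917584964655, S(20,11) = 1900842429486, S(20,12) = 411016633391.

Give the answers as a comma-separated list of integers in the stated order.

835143799377954, 366282500870286, 108823356051137

row 21: T[21][9]=9·12011282644725+15170932662679=123272476465204  T[21][10]=10·5917584964655+12011282644725=71187132291275  T[21][11]=11·1900842429486+5917584964655=26826851689001  T[21][12]=12·411016633391+1900842429486=6833042030178
row 22: T[22][10]=10·71187132291275+123272476465204=835143799377954  T[22][11]=11·26826851689001+71187132291275=366282500870286  T[22][12]=12·6833042030178+26826851689001=108823356051137
Read S(22,10) = 835143799377954, S(22,11) = 366282500870286, S(22,12) = 108823356051137.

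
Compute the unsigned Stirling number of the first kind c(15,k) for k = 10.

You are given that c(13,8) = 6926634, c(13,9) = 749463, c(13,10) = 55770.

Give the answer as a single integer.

[14] T[14,9]:13*749463+6926634=16669653 · T[14,10]:13*55770+749463=1474473
[15] T[15,10]:14*1474473+16669653=37312275
Read c(15,10) = 37312275.

37312275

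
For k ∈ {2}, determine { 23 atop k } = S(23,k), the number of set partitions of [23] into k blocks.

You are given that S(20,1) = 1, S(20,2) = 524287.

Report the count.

4194303

@21  (21,1):1·1+0→1, (21,2):524287·2+1→1048575
@22  (22,1):1·1+0→1, (22,2):1048575·2+1→2097151
@23  (23,2):2097151·2+1→4194303
Read S(23,2) = 4194303.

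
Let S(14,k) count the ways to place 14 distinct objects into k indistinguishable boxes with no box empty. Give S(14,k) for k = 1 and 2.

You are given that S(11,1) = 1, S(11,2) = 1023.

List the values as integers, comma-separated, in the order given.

1, 8191

[12] T[12,1]:1*1+0=1 · T[12,2]:2*1023+1=2047
[13] T[13,1]:1*1+0=1 · T[13,2]:2*2047+1=4095
[14] T[14,1]:1*1+0=1 · T[14,2]:2*4095+1=8191
Read S(14,1) = 1, S(14,2) = 8191.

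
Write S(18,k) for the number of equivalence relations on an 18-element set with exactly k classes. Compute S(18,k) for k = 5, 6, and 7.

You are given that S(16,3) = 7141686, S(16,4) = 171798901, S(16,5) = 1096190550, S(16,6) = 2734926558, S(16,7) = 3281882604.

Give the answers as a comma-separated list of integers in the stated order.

28958095545, 110687251039, 197462483400

@17  (17,4):171798901·4+7141686→694337290, (17,5):1096190550·5+171798901→5652751651, (17,6):2734926558·6+1096190550→17505749898, (17,7):3281882604·7+2734926558→25708104786
@18  (18,5):5652751651·5+694337290→28958095545, (18,6):17505749898·6+5652751651→110687251039, (18,7):25708104786·7+17505749898→197462483400
Read S(18,5) = 28958095545, S(18,6) = 110687251039, S(18,7) = 197462483400.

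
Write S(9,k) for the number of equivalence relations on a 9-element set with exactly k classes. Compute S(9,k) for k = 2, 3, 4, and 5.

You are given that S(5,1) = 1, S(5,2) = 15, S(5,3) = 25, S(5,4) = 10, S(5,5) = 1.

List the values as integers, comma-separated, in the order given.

r6: T_6,1=1×1+0=1; T_6,2=2×15+1=31; T_6,3=3×25+15=90; T_6,4=4×10+25=65; T_6,5=5×1+10=15
r7: T_7,1=1×1+0=1; T_7,2=2×31+1=63; T_7,3=3×90+31=301; T_7,4=4×65+90=350; T_7,5=5×15+65=140
r8: T_8,1=1×1+0=1; T_8,2=2×63+1=127; T_8,3=3×301+63=966; T_8,4=4×350+301=1701; T_8,5=5×140+350=1050
r9: T_9,2=2×127+1=255; T_9,3=3×966+127=3025; T_9,4=4×1701+966=7770; T_9,5=5×1050+1701=6951
Read S(9,2) = 255, S(9,3) = 3025, S(9,4) = 7770, S(9,5) = 6951.

255, 3025, 7770, 6951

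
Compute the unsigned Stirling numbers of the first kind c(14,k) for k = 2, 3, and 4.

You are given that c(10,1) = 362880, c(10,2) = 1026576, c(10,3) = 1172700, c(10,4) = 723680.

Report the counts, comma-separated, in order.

row 11: T[11][1]=10·362880+0=3628800  T[11][2]=10·1026576+362880=10628640  T[11][3]=10·1172700+1026576=12753576  T[11][4]=10·723680+1172700=8409500
row 12: T[12][1]=11·3628800+0=39916800  T[12][2]=11·10628640+3628800=120543840  T[12][3]=11·12753576+10628640=150917976  T[12][4]=11·8409500+12753576=105258076
row 13: T[13][1]=12·39916800+0=479001600  T[13][2]=12·120543840+39916800=1486442880  T[13][3]=12·150917976+120543840=1931559552  T[13][4]=12·105258076+150917976=1414014888
row 14: T[14][2]=13·1486442880+479001600=19802759040  T[14][3]=13·1931559552+1486442880=26596717056  T[14][4]=13·1414014888+1931559552=20313753096
Read c(14,2) = 19802759040, c(14,3) = 26596717056, c(14,4) = 20313753096.

19802759040, 26596717056, 20313753096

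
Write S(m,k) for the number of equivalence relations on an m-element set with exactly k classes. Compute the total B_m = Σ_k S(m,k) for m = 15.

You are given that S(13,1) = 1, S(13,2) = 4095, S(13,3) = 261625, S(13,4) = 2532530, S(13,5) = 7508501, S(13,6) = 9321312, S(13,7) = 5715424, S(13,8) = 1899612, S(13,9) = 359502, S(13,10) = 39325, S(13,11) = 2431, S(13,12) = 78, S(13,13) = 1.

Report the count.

1382958545

row 14: T[14][1]=1·1+0=1  T[14][2]=2·4095+1=8191  T[14][3]=3·261625+4095=788970  T[14][4]=4·2532530+261625=10391745  T[14][5]=5·7508501+2532530=40075035  T[14][6]=6·9321312+7508501=63436373  T[14][7]=7·5715424+9321312=49329280  T[14][8]=8·1899612+5715424=20912320  T[14][9]=9·359502+1899612=5135130  T[14][10]=10·39325+359502=752752  T[14][11]=11·2431+39325=66066  T[14][12]=12·78+2431=3367  T[14][13]=13·1+78=91  T[14][14]=14·0+1=1
row 15: T[15][1]=1·1+0=1  T[15][2]=2·8191+1=16383  T[15][3]=3·788970+8191=2375101  T[15][4]=4·10391745+788970=42355950  T[15][5]=5·40075035+10391745=210766920  T[15][6]=6·63436373+40075035=420693273  T[15][7]=7·49329280+63436373=408741333  T[15][8]=8·20912320+49329280=216627840  T[15][9]=9·5135130+20912320=67128490  T[15][10]=10·752752+5135130=12662650  T[15][11]=11·66066+752752=1479478  T[15][12]=12·3367+66066=106470  T[15][13]=13·91+3367=4550  T[15][14]=14·1+91=105  T[15][15]=15·0+1=1
B_15 = ΣS(15,k) = 1+16383+2375101+42355950+210766920+420693273+408741333+216627840+67128490+12662650+1479478+106470+4550+105+1 = 1382958545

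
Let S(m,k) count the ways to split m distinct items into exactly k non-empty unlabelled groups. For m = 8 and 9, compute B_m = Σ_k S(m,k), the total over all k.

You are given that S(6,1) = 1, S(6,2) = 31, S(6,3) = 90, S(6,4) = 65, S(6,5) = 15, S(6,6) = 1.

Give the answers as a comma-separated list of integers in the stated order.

i=7: T(7,1)=0+1·1=1 | T(7,2)=1+2·31=63 | T(7,3)=31+3·90=301 | T(7,4)=90+4·65=350 | T(7,5)=65+5·15=140 | T(7,6)=15+6·1=21 | T(7,7)=1+7·0=1
i=8: T(8,1)=0+1·1=1 | T(8,2)=1+2·63=127 | T(8,3)=63+3·301=966 | T(8,4)=301+4·350=1701 | T(8,5)=350+5·140=1050 | T(8,6)=140+6·21=266 | T(8,7)=21+7·1=28 | T(8,8)=1+8·0=1
i=9: T(9,1)=0+1·1=1 | T(9,2)=1+2·127=255 | T(9,3)=127+3·966=3025 | T(9,4)=966+4·1701=7770 | T(9,5)=1701+5·1050=6951 | T(9,6)=1050+6·266=2646 | T(9,7)=266+7·28=462 | T(9,8)=28+8·1=36 | T(9,9)=1+9·0=1
B_8 = ΣS(8,k) = 1+127+966+1701+1050+266+28+1 = 4140
B_9 = ΣS(9,k) = 1+255+3025+7770+6951+2646+462+36+1 = 21147

4140, 21147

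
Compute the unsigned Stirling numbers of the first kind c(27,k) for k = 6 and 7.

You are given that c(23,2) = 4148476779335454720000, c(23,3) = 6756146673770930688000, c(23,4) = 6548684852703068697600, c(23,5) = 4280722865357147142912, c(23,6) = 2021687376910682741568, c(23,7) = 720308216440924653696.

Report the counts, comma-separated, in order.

1000903392113435450162625024, 393178529313073708272042624

@24  (24,3):6756146673770930688000·23+4148476779335454720000→159539850276066860544000, (24,4):6548684852703068697600·23+6756146673770930688000→157375898285941510732800, (24,5):4280722865357147142912·23+6548684852703068697600→105005310755917452984576, (24,6):2021687376910682741568·23+4280722865357147142912→50779532534302850198976, (24,7):720308216440924653696·23+2021687376910682741568→18588776355051949776576
@25  (25,4):157375898285941510732800·24+159539850276066860544000→3936561409138663118131200, (25,5):105005310755917452984576·24+157375898285941510732800→2677503356427960382362624, (25,6):50779532534302850198976·24+105005310755917452984576→1323714091579185857760000, (25,7):18588776355051949776576·24+50779532534302850198976→496910165055549644836800
@26  (26,5):2677503356427960382362624·25+3936561409138663118131200→70874145319837672677196800, (26,6):1323714091579185857760000·25+2677503356427960382362624→35770355645907606826362624, (26,7):496910165055549644836800·25+1323714091579185857760000→13746468217967926978680000
@27  (27,6):35770355645907606826362624·26+70874145319837672677196800→1000903392113435450162625024, (27,7):13746468217967926978680000·26+35770355645907606826362624→393178529313073708272042624
Read c(27,6) = 1000903392113435450162625024, c(27,7) = 393178529313073708272042624.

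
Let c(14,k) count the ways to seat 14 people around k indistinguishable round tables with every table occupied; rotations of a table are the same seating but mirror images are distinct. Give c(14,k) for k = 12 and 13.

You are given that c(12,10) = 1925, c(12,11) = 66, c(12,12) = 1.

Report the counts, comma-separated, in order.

3731, 91

@13  (13,11):66·12+1925→2717, (13,12):1·12+66→78, (13,13):0·12+1→1
@14  (14,12):78·13+2717→3731, (14,13):1·13+78→91
Read c(14,12) = 3731, c(14,13) = 91.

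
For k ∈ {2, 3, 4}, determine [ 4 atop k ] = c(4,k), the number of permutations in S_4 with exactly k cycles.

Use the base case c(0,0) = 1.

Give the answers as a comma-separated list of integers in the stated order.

11, 6, 1

@1  (1,1):0·0+1→1
@2  (2,1):1·1+0→1, (2,2):0·1+1→1
@3  (3,1):1·2+0→2, (3,2):1·2+1→3, (3,3):0·2+1→1
@4  (4,2):3·3+2→11, (4,3):1·3+3→6, (4,4):0·3+1→1
Read c(4,2) = 11, c(4,3) = 6, c(4,4) = 1.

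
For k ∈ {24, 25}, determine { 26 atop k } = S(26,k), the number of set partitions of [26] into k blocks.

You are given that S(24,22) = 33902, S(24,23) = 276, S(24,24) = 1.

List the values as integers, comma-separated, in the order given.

row 25: T[25][23]=23·276+33902=40250  T[25][24]=24·1+276=300  T[25][25]=25·0+1=1
row 26: T[26][24]=24·300+40250=47450  T[26][25]=25·1+300=325
Read S(26,24) = 47450, S(26,25) = 325.

47450, 325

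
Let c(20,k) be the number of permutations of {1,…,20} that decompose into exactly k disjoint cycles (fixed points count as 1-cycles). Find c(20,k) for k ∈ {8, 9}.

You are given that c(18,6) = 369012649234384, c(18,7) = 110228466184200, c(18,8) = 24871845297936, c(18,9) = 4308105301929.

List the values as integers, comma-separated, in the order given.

12953636989943896, 2503858755467550

r19: T_19,7=18×110228466184200+369012649234384=2353125040549984; T_19,8=18×24871845297936+110228466184200=557921681547048; T_19,9=18×4308105301929+24871845297936=102417740732658
r20: T_20,8=19×557921681547048+2353125040549984=12953636989943896; T_20,9=19×102417740732658+557921681547048=2503858755467550
Read c(20,8) = 12953636989943896, c(20,9) = 2503858755467550.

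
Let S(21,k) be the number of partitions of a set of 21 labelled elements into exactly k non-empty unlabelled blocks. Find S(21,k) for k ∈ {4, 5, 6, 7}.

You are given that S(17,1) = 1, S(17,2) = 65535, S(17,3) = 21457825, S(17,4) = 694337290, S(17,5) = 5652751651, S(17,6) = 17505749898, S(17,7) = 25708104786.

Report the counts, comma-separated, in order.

@18  (18,1):1·1+0→1, (18,2):65535·2+1→131071, (18,3):21457825·3+65535→64439010, (18,4):694337290·4+21457825→2798806985, (18,5):5652751651·5+694337290→28958095545, (18,6):17505749898·6+5652751651→110687251039, (18,7):25708104786·7+17505749898→197462483400
@19  (19,2):131071·2+1→262143, (19,3):64439010·3+131071→193448101, (19,4):2798806985·4+64439010→11259666950, (19,5):28958095545·5+2798806985→147589284710, (19,6):110687251039·6+28958095545→693081601779, (19,7):197462483400·7+110687251039→1492924634839
@20  (20,3):193448101·3+262143→580606446, (20,4):11259666950·4+193448101→45232115901, (20,5):147589284710·5+11259666950→749206090500, (20,6):693081601779·6+147589284710→4306078895384, (20,7):1492924634839·7+693081601779→11143554045652
@21  (21,4):45232115901·4+580606446→181509070050, (21,5):749206090500·5+45232115901→3791262568401, (21,6):4306078895384·6+749206090500→26585679462804, (21,7):11143554045652·7+4306078895384→82310957214948
Read S(21,4) = 181509070050, S(21,5) = 3791262568401, S(21,6) = 26585679462804, S(21,7) = 82310957214948.

181509070050, 3791262568401, 26585679462804, 82310957214948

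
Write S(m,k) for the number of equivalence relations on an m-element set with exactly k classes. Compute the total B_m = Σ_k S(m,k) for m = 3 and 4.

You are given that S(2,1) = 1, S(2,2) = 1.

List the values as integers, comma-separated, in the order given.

r3: T_3,1=1×1+0=1; T_3,2=2×1+1=3; T_3,3=3×0+1=1
r4: T_4,1=1×1+0=1; T_4,2=2×3+1=7; T_4,3=3×1+3=6; T_4,4=4×0+1=1
B_3 = ΣS(3,k) = 1+3+1 = 5
B_4 = ΣS(4,k) = 1+7+6+1 = 15

5, 15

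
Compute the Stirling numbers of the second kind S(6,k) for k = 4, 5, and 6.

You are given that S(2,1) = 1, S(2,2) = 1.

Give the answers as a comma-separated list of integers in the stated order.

65, 15, 1

r3: T_3,1=1×1+0=1; T_3,2=2×1+1=3; T_3,3=3×0+1=1
r4: T_4,2=2×3+1=7; T_4,3=3×1+3=6; T_4,4=4×0+1=1
r5: T_5,3=3×6+7=25; T_5,4=4×1+6=10; T_5,5=5×0+1=1
r6: T_6,4=4×10+25=65; T_6,5=5×1+10=15; T_6,6=6×0+1=1
Read S(6,4) = 65, S(6,5) = 15, S(6,6) = 1.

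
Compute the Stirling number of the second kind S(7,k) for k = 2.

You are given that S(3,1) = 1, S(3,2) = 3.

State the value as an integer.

63

r4: T_4,1=1×1+0=1; T_4,2=2×3+1=7
r5: T_5,1=1×1+0=1; T_5,2=2×7+1=15
r6: T_6,1=1×1+0=1; T_6,2=2×15+1=31
r7: T_7,2=2×31+1=63
Read S(7,2) = 63.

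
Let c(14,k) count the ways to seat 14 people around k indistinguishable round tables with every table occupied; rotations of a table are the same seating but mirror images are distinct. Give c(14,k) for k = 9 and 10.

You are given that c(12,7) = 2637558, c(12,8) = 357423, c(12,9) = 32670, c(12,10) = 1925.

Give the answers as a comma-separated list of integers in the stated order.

16669653, 1474473

r13: T_13,8=12×357423+2637558=6926634; T_13,9=12×32670+357423=749463; T_13,10=12×1925+32670=55770
r14: T_14,9=13×749463+6926634=16669653; T_14,10=13×55770+749463=1474473
Read c(14,9) = 16669653, c(14,10) = 1474473.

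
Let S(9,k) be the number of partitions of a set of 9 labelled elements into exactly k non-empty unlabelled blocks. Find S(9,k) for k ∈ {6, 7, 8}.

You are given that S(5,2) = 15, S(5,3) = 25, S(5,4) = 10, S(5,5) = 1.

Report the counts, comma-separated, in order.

[6] T[6,3]:3*25+15=90 · T[6,4]:4*10+25=65 · T[6,5]:5*1+10=15 · T[6,6]:6*0+1=1
[7] T[7,4]:4*65+90=350 · T[7,5]:5*15+65=140 · T[7,6]:6*1+15=21 · T[7,7]:7*0+1=1
[8] T[8,5]:5*140+350=1050 · T[8,6]:6*21+140=266 · T[8,7]:7*1+21=28 · T[8,8]:8*0+1=1
[9] T[9,6]:6*266+1050=2646 · T[9,7]:7*28+266=462 · T[9,8]:8*1+28=36
Read S(9,6) = 2646, S(9,7) = 462, S(9,8) = 36.

2646, 462, 36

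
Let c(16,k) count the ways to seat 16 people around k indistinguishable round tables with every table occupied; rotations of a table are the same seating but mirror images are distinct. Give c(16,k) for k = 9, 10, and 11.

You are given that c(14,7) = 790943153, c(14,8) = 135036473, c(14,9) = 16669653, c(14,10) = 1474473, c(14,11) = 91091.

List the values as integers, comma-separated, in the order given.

r15: T_15,8=14×135036473+790943153=2681453775; T_15,9=14×16669653+135036473=368411615; T_15,10=14×1474473+16669653=37312275; T_15,11=14×91091+1474473=2749747
r16: T_16,9=15×368411615+2681453775=8207628000; T_16,10=15×37312275+368411615=928095740; T_16,11=15×2749747+37312275=78558480
Read c(16,9) = 8207628000, c(16,10) = 928095740, c(16,11) = 78558480.

8207628000, 928095740, 78558480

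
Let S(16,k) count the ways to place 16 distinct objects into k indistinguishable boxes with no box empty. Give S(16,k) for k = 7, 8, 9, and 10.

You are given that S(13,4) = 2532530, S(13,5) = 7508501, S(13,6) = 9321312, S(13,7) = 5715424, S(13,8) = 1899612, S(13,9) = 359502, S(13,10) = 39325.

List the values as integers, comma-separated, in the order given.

i=14: T(14,5)=2532530+5·7508501=40075035 | T(14,6)=7508501+6·9321312=63436373 | T(14,7)=9321312+7·5715424=49329280 | T(14,8)=5715424+8·1899612=20912320 | T(14,9)=1899612+9·359502=5135130 | T(14,10)=359502+10·39325=752752
i=15: T(15,6)=40075035+6·63436373=420693273 | T(15,7)=63436373+7·49329280=408741333 | T(15,8)=49329280+8·20912320=216627840 | T(15,9)=20912320+9·5135130=67128490 | T(15,10)=5135130+10·752752=12662650
i=16: T(16,7)=420693273+7·408741333=3281882604 | T(16,8)=408741333+8·216627840=2141764053 | T(16,9)=216627840+9·67128490=820784250 | T(16,10)=67128490+10·12662650=193754990
Read S(16,7) = 3281882604, S(16,8) = 2141764053, S(16,9) = 820784250, S(16,10) = 193754990.

3281882604, 2141764053, 820784250, 193754990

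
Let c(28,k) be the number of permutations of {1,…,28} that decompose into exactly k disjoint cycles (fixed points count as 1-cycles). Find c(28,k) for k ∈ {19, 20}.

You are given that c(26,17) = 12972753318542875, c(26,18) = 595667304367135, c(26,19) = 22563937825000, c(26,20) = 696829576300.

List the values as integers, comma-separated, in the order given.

60383004803151030, 2280730371654735

row 27: T[27][18]=26·595667304367135+12972753318542875=28460103232088385  T[27][19]=26·22563937825000+595667304367135=1182329687817135  T[27][20]=26·696829576300+22563937825000=40681506808800
row 28: T[28][19]=27·1182329687817135+28460103232088385=60383004803151030  T[28][20]=27·40681506808800+1182329687817135=2280730371654735
Read c(28,19) = 60383004803151030, c(28,20) = 2280730371654735.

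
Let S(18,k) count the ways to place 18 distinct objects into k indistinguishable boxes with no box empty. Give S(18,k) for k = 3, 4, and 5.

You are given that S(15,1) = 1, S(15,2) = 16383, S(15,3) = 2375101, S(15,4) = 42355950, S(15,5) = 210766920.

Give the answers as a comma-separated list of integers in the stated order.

64439010, 2798806985, 28958095545

r16: T_16,1=1×1+0=1; T_16,2=2×16383+1=32767; T_16,3=3×2375101+16383=7141686; T_16,4=4×42355950+2375101=171798901; T_16,5=5×210766920+42355950=1096190550
r17: T_17,2=2×32767+1=65535; T_17,3=3×7141686+32767=21457825; T_17,4=4×171798901+7141686=694337290; T_17,5=5×1096190550+171798901=5652751651
r18: T_18,3=3×21457825+65535=64439010; T_18,4=4×694337290+21457825=2798806985; T_18,5=5×5652751651+694337290=28958095545
Read S(18,3) = 64439010, S(18,4) = 2798806985, S(18,5) = 28958095545.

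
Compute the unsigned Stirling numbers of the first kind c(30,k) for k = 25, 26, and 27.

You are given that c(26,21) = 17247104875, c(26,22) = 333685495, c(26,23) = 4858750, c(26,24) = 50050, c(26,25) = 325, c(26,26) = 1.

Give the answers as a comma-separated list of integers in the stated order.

row 27: T[27][22]=26·333685495+17247104875=25922927745  T[27][23]=26·4858750+333685495=460012995  T[27][24]=26·50050+4858750=6160050  T[27][25]=26·325+50050=58500  T[27][26]=26·1+325=351  T[27][27]=26·0+1=1
row 28: T[28][23]=27·460012995+25922927745=38343278610  T[28][24]=27·6160050+460012995=626334345  T[28][25]=27·58500+6160050=7739550  T[28][26]=27·351+58500=67977  T[28][27]=27·1+351=378
row 29: T[29][24]=28·626334345+38343278610=55880640270  T[29][25]=28·7739550+626334345=843041745  T[29][26]=28·67977+7739550=9642906  T[29][27]=28·378+67977=78561
row 30: T[30][25]=29·843041745+55880640270=80328850875  T[30][26]=29·9642906+843041745=1122686019  T[30][27]=29·78561+9642906=11921175
Read c(30,25) = 80328850875, c(30,26) = 1122686019, c(30,27) = 11921175.

80328850875, 1122686019, 11921175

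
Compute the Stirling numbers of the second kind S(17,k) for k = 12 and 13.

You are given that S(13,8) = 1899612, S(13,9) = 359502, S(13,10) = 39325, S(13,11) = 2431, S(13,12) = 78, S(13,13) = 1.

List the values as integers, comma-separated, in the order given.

62022324, 4910178

r14: T_14,9=9×359502+1899612=5135130; T_14,10=10×39325+359502=752752; T_14,11=11×2431+39325=66066; T_14,12=12×78+2431=3367; T_14,13=13×1+78=91
r15: T_15,10=10×752752+5135130=12662650; T_15,11=11×66066+752752=1479478; T_15,12=12×3367+66066=106470; T_15,13=13×91+3367=4550
r16: T_16,11=11×1479478+12662650=28936908; T_16,12=12×106470+1479478=2757118; T_16,13=13×4550+106470=165620
r17: T_17,12=12×2757118+28936908=62022324; T_17,13=13×165620+2757118=4910178
Read S(17,12) = 62022324, S(17,13) = 4910178.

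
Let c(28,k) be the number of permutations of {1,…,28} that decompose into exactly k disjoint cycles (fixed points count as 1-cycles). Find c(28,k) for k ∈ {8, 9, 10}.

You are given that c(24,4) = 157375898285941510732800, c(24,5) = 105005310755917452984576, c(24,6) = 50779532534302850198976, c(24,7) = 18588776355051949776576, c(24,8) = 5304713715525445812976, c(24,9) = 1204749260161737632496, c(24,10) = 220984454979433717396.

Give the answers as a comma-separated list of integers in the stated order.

[25] T[25,5]:24*105005310755917452984576+157375898285941510732800=2677503356427960382362624 · T[25,6]:24*50779532534302850198976+105005310755917452984576=1323714091579185857760000 · T[25,7]:24*18588776355051949776576+50779532534302850198976=496910165055549644836800 · T[25,8]:24*5304713715525445812976+18588776355051949776576=145901905527662649288000 · T[25,9]:24*1204749260161737632496+5304713715525445812976=34218695959407148992880 · T[25,10]:24*220984454979433717396+1204749260161737632496=6508376179668146850000
[26] T[26,6]:25*1323714091579185857760000+2677503356427960382362624=35770355645907606826362624 · T[26,7]:25*496910165055549644836800+1323714091579185857760000=13746468217967926978680000 · T[26,8]:25*145901905527662649288000+496910165055549644836800=4144457803247115877036800 · T[26,9]:25*34218695959407148992880+145901905527662649288000=1001369304512841374110000 · T[26,10]:25*6508376179668146850000+34218695959407148992880=196928100451110820242880
[27] T[27,7]:26*13746468217967926978680000+35770355645907606826362624=393178529313073708272042624 · T[27,8]:26*4144457803247115877036800+13746468217967926978680000=121502371102392939781636800 · T[27,9]:26*1001369304512841374110000+4144457803247115877036800=30180059720580991603896800 · T[27,10]:26*196928100451110820242880+1001369304512841374110000=6121499916241722700424880
[28] T[28,8]:27*121502371102392939781636800+393178529313073708272042624=3673742549077683082376236224 · T[28,9]:27*30180059720580991603896800+121502371102392939781636800=936363983558079713086850400 · T[28,10]:27*6121499916241722700424880+30180059720580991603896800=195460557459107504515368560
Read c(28,8) = 3673742549077683082376236224, c(28,9) = 936363983558079713086850400, c(28,10) = 195460557459107504515368560.

3673742549077683082376236224, 936363983558079713086850400, 195460557459107504515368560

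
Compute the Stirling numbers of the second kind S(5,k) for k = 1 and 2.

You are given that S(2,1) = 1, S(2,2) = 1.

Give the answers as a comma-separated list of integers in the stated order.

1, 15

[3] T[3,1]:1*1+0=1 · T[3,2]:2*1+1=3
[4] T[4,1]:1*1+0=1 · T[4,2]:2*3+1=7
[5] T[5,1]:1*1+0=1 · T[5,2]:2*7+1=15
Read S(5,1) = 1, S(5,2) = 15.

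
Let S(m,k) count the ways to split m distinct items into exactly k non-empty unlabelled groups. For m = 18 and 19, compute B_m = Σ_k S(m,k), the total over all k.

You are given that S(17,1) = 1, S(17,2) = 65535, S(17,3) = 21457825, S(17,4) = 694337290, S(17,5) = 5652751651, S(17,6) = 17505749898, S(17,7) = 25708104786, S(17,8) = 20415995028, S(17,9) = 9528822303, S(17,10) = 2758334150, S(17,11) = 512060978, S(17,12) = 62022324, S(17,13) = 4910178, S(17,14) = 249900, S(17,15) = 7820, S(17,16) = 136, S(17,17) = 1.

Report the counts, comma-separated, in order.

[18] T[18,1]:1*1+0=1 · T[18,2]:2*65535+1=131071 · T[18,3]:3*21457825+65535=64439010 · T[18,4]:4*694337290+21457825=2798806985 · T[18,5]:5*5652751651+694337290=28958095545 · T[18,6]:6*17505749898+5652751651=110687251039 · T[18,7]:7*25708104786+17505749898=197462483400 · T[18,8]:8*20415995028+25708104786=189036065010 · T[18,9]:9*9528822303+20415995028=106175395755 · T[18,10]:10*2758334150+9528822303=37112163803 · T[18,11]:11*512060978+2758334150=8391004908 · T[18,12]:12*62022324+512060978=1256328866 · T[18,13]:13*4910178+62022324=125854638 · T[18,14]:14*249900+4910178=8408778 · T[18,15]:15*7820+249900=367200 · T[18,16]:16*136+7820=9996 · T[18,17]:17*1+136=153 · T[18,18]:18*0+1=1
[19] T[19,1]:1*1+0=1 · T[19,2]:2*131071+1=262143 · T[19,3]:3*64439010+131071=193448101 · T[19,4]:4*2798806985+64439010=11259666950 · T[19,5]:5*28958095545+2798806985=147589284710 · T[19,6]:6*110687251039+28958095545=693081601779 · T[19,7]:7*197462483400+110687251039=1492924634839 · T[19,8]:8*189036065010+197462483400=1709751003480 · T[19,9]:9*106175395755+189036065010=1144614626805 · T[19,10]:10*37112163803+106175395755=477297033785 · T[19,11]:11*8391004908+37112163803=129413217791 · T[19,12]:12*1256328866+8391004908=23466951300 · T[19,13]:13*125854638+1256328866=2892439160 · T[19,14]:14*8408778+125854638=243577530 · T[19,15]:15*367200+8408778=13916778 · T[19,16]:16*9996+367200=527136 · T[19,17]:17*153+9996=12597 · T[19,18]:18*1+153=171 · T[19,19]:19*0+1=1
B_18 = ΣS(18,k) = 1+131071+64439010+2798806985+28958095545+110687251039+197462483400+189036065010+106175395755+37112163803+8391004908+1256328866+125854638+8408778+367200+9996+153+1 = 682076806159
B_19 = ΣS(19,k) = 1+262143+193448101+11259666950+147589284710+693081601779+1492924634839+1709751003480+1144614626805+477297033785+129413217791+23466951300+2892439160+243577530+13916778+527136+12597+171+1 = 5832742205057

682076806159, 5832742205057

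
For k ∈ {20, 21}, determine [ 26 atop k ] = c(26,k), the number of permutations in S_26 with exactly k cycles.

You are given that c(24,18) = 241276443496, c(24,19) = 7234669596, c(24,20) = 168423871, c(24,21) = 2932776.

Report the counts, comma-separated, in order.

696829576300, 17247104875

row 25: T[25][19]=24·7234669596+241276443496=414908513800  T[25][20]=24·168423871+7234669596=11276842500  T[25][21]=24·2932776+168423871=238810495
row 26: T[26][20]=25·11276842500+414908513800=696829576300  T[26][21]=25·238810495+11276842500=17247104875
Read c(26,20) = 696829576300, c(26,21) = 17247104875.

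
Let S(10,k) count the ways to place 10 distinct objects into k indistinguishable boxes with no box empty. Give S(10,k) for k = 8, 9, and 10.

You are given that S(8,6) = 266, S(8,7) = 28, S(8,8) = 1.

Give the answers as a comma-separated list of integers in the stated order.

750, 45, 1

[9] T[9,7]:7*28+266=462 · T[9,8]:8*1+28=36 · T[9,9]:9*0+1=1
[10] T[10,8]:8*36+462=750 · T[10,9]:9*1+36=45 · T[10,10]:10*0+1=1
Read S(10,8) = 750, S(10,9) = 45, S(10,10) = 1.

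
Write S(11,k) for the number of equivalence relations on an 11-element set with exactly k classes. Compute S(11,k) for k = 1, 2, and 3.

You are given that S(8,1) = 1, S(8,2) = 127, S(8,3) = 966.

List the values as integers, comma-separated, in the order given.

1, 1023, 28501

@9  (9,1):1·1+0→1, (9,2):127·2+1→255, (9,3):966·3+127→3025
@10  (10,1):1·1+0→1, (10,2):255·2+1→511, (10,3):3025·3+255→9330
@11  (11,1):1·1+0→1, (11,2):511·2+1→1023, (11,3):9330·3+511→28501
Read S(11,1) = 1, S(11,2) = 1023, S(11,3) = 28501.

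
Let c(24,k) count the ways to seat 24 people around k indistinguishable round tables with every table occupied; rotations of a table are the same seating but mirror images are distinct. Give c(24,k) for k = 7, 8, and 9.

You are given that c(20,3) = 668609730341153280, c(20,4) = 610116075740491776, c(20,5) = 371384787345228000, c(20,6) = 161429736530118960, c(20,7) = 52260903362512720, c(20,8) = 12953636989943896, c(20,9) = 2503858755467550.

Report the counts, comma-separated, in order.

18588776355051949776576, 5304713715525445812976, 1204749260161737632496

[21] T[21,4]:20*610116075740491776+668609730341153280=12870931245150988800 · T[21,5]:20*371384787345228000+610116075740491776=8037811822645051776 · T[21,6]:20*161429736530118960+371384787345228000=3599979517947607200 · T[21,7]:20*52260903362512720+161429736530118960=1206647803780373360 · T[21,8]:20*12953636989943896+52260903362512720=311333643161390640 · T[21,9]:20*2503858755467550+12953636989943896=63030812099294896
[22] T[22,5]:21*8037811822645051776+12870931245150988800=181664979520697076096 · T[22,6]:21*3599979517947607200+8037811822645051776=83637381699544802976 · T[22,7]:21*1206647803780373360+3599979517947607200=28939583397335447760 · T[22,8]:21*311333643161390640+1206647803780373360=7744654310169576800 · T[22,9]:21*63030812099294896+311333643161390640=1634980697246583456
[23] T[23,6]:22*83637381699544802976+181664979520697076096=2021687376910682741568 · T[23,7]:22*28939583397335447760+83637381699544802976=720308216440924653696 · T[23,8]:22*7744654310169576800+28939583397335447760=199321978221066137360 · T[23,9]:22*1634980697246583456+7744654310169576800=43714229649594412832
[24] T[24,7]:23*720308216440924653696+2021687376910682741568=18588776355051949776576 · T[24,8]:23*199321978221066137360+720308216440924653696=5304713715525445812976 · T[24,9]:23*43714229649594412832+199321978221066137360=1204749260161737632496
Read c(24,7) = 18588776355051949776576, c(24,8) = 5304713715525445812976, c(24,9) = 1204749260161737632496.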